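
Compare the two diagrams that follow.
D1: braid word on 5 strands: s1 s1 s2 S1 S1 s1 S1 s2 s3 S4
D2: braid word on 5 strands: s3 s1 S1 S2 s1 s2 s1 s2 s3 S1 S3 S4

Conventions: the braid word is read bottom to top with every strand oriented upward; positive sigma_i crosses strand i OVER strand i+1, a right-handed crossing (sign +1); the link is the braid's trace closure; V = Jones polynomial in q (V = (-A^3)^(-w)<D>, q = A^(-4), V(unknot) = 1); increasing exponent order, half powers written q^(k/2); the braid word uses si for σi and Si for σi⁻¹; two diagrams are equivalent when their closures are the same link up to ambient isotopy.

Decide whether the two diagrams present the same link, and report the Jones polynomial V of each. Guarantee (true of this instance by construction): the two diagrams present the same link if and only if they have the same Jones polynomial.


equivalent: no
V(D1) = 2 + q^2 + q^4  (w +2, c 10, <D> = A^-10 + A^-2 + 2A^6)
V(D2) = 1 + q + q^2 + q^3  (w +2, c 12, <D> = A^-6 + A^-2 + A^2 + A^6)
why: 2 classes among 2 diagrams; unequal V(q) rules out equality


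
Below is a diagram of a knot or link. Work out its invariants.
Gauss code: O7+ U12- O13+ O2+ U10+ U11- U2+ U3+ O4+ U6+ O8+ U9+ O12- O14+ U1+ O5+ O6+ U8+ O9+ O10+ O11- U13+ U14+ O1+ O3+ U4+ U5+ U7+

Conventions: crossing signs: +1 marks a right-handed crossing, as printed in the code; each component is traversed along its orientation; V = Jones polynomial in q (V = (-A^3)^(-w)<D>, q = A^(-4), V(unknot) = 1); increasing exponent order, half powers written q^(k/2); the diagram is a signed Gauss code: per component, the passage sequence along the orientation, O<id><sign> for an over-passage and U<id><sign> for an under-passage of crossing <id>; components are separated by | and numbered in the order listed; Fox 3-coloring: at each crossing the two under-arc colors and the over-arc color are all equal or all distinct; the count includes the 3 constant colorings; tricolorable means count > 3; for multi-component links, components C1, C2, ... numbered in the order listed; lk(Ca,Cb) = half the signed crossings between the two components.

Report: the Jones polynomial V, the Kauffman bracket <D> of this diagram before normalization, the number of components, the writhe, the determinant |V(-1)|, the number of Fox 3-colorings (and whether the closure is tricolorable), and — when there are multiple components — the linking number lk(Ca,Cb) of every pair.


V(q) = q^3 + q^5 - q^8
bracket: -A^-2 + A^10 + A^18, w = +10
1 component, writhe +10, over 14 crossings
det 3, colorings 9 of 3^14 — tricolorable
observation: |V(-1)| = 3: so tricolorable, since 3 divides 3


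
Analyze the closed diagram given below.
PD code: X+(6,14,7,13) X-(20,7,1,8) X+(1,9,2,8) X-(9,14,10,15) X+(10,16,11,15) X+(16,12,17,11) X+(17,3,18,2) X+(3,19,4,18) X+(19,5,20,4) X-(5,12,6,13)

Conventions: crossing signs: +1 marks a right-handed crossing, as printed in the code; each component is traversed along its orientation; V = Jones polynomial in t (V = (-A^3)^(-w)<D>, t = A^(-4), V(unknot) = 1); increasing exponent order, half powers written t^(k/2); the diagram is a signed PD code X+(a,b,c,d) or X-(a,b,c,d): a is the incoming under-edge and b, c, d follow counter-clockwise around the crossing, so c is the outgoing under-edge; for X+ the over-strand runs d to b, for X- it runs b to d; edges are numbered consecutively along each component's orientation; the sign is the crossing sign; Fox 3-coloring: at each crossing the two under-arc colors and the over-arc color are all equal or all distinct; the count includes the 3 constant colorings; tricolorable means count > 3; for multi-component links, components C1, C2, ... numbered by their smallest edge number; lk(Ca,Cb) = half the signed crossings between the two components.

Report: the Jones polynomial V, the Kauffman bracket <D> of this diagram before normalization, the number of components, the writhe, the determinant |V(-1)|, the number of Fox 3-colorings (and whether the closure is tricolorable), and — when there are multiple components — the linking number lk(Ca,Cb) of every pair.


V = t + t^3 - t^4
<D> = -A^-4 + 1 + A^8 (w = +4)
1 component over 10 crossings, w = +4
9 Fox colorings among 3^10, |V(-1)| = 3: tricolorable
why: w = +4 (over 10 crossings) is diagram-only; (-A^3)^(-4) removes it from V


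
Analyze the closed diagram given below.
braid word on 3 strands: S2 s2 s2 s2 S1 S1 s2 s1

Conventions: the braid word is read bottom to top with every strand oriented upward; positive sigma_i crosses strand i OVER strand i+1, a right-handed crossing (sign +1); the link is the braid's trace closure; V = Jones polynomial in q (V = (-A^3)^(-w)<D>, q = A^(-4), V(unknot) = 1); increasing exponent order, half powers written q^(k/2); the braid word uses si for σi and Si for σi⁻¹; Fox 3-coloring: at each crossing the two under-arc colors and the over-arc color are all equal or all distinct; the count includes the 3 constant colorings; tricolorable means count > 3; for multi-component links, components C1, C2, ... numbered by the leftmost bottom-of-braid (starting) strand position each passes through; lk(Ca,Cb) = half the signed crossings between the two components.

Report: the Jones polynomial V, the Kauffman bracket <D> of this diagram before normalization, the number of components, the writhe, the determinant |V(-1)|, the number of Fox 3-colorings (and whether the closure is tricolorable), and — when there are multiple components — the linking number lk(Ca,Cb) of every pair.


V = 1
<D> = A^6 (w = +2)
1 component over 8 crossings, w = +2
3 Fox colorings among 3^8, |V(-1)| = 1: not tricolorable
why: det 1 = |V(-1)|; not divisible by 3, so not tricolorable


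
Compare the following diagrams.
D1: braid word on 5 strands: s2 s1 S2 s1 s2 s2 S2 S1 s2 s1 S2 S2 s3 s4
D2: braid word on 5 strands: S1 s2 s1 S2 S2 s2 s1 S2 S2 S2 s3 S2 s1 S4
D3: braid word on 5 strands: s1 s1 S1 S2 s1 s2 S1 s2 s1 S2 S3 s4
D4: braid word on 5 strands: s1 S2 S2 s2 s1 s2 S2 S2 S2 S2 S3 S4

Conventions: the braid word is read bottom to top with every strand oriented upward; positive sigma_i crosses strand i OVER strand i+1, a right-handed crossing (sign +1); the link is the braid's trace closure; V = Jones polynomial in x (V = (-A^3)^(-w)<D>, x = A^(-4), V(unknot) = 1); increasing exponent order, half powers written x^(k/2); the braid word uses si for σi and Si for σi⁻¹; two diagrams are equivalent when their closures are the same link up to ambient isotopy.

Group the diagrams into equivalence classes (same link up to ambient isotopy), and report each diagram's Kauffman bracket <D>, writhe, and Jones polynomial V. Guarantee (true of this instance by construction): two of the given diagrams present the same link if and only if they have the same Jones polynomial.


grouping into links: {D1, D3} | {D2, D4}
V(D1) = -x^-1 + 2 - x + 2x^2 - x^3 + x^4 - x^5  (w +4, c 14, <D> = -A^-8 + A^-4 - 1 + 2A^4 - A^8 + 2A^12 - A^16)
V(D2) = x^-5 - 2x^-4 + 2x^-3 - 2x^-2 + 2x^-1 - 1 + x  [14 crossings, <D> = A^-10 - A^-6 + 2A^-2 - 2A^2 + 2A^6 - 2A^10 + A^14, w = -2]
D3 (bracket -A^-14 + A^-10 - A^-6 + 2A^-2 - A^2 + 2A^6 - A^10; 12 crossings at w = +2): V = -x^-1 + 2 - x + 2x^2 - x^3 + x^4 - x^5
V(D4) = x^-5 - 2x^-4 + 2x^-3 - 2x^-2 + 2x^-1 - 1 + x  [12 crossings, <D> = A^-16 - A^-12 + 2A^-8 - 2A^-4 + 2 - 2A^4 + A^8, w = -4]
why: comparing 4 Jones polynomials yields 2 groups


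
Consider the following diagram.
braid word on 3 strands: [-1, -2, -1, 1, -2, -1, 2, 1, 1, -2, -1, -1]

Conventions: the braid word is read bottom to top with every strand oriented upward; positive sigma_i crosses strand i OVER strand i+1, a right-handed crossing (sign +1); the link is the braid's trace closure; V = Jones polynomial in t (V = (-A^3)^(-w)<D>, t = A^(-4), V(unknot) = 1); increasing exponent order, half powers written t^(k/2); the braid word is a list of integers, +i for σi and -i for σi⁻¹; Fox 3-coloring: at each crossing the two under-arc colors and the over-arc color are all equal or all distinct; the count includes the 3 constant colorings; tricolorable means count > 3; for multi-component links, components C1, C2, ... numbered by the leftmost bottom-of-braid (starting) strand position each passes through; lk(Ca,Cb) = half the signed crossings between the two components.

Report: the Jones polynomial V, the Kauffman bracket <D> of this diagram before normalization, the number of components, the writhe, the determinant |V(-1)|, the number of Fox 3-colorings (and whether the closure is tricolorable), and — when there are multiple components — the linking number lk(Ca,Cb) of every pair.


V(t) = t^-7 - 2t^-6 + 3t^-5 - 2t^-4 + 4t^-3 - 2t^-2 + 2t^-1
bracket: 2A^-8 - 2A^-4 + 4 - 2A^4 + 3A^8 - 2A^12 + A^16, w = -4
3 components, writhe -4, over 12 crossings
lk(C1,C2) = -2
linking number lk(C1,C3) = 0
lk(C2,C3): 0
det 16, colorings 3 of 3^12 — not tricolorable
observation: |V(-1)| = 16: so not tricolorable, since 3 does not divide 16


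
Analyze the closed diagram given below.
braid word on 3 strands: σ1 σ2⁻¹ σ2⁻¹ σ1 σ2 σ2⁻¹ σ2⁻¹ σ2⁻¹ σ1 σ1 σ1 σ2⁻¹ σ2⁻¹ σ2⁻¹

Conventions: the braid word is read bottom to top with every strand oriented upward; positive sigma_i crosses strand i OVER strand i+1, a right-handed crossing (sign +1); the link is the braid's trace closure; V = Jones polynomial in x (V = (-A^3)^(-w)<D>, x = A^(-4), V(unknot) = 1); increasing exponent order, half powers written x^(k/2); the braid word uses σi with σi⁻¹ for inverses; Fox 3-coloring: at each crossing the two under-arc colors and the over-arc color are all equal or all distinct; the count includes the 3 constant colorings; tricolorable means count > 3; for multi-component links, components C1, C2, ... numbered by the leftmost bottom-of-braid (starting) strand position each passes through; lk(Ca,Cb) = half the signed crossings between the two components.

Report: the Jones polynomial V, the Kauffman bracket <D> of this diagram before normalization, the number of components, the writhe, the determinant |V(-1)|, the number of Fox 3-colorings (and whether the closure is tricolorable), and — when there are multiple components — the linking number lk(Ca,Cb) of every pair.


Jones polynomial: V(x) = -x^-8 + 3x^-7 - 7x^-6 + 12x^-5 - 18x^-4 + 22x^-3 - 22x^-2 + 22x^-1 - 17 + 12x - 7x^2 + 3x^3 - x^4
<D> = -A^-22 + 3A^-18 - 7A^-14 + 12A^-10 - 17A^-6 + 22A^-2 - 22A^2 + 22A^6 - 18A^10 + 12A^14 - 7A^18 + 3A^22 - A^26; writhe -2
components 1, writhe -2 (14 crossings)
3-colorings: 9 of 3^14, det 147 — tricolorable
note: inverse pairs cancel, leaving σ1 σ2⁻¹ σ2⁻¹ σ1 σ2⁻¹ σ2⁻¹ σ1 σ1 σ1 σ2⁻¹ σ2⁻¹ σ2⁻¹


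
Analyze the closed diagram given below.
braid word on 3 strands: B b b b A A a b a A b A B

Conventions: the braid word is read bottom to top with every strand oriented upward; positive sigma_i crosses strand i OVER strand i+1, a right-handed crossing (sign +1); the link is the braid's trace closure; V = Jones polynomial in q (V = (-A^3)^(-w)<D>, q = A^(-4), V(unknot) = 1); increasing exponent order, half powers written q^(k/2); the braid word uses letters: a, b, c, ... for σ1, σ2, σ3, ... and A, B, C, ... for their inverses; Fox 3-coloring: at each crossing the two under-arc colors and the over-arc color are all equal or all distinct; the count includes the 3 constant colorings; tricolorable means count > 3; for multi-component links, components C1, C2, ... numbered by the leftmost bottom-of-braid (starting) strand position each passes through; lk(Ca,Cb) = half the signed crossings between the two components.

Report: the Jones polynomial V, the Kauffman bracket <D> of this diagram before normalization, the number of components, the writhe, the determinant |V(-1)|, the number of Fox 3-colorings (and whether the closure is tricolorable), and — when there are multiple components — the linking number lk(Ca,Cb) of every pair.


V = -q^(-3/2) + q^(-1/2) - 2q^(1/2) + q^(3/2) - 2q^(5/2) + q^(7/2)
<D> = -A^-11 + 2A^-7 - A^-3 + 2A - A^5 + A^9 (w = +1)
2 components over 13 crossings, w = +1
lk(C1,C2): 0
3 Fox colorings among 3^13, |V(-1)| = 8: not tricolorable
why: the 1 component pair carries total linking 0


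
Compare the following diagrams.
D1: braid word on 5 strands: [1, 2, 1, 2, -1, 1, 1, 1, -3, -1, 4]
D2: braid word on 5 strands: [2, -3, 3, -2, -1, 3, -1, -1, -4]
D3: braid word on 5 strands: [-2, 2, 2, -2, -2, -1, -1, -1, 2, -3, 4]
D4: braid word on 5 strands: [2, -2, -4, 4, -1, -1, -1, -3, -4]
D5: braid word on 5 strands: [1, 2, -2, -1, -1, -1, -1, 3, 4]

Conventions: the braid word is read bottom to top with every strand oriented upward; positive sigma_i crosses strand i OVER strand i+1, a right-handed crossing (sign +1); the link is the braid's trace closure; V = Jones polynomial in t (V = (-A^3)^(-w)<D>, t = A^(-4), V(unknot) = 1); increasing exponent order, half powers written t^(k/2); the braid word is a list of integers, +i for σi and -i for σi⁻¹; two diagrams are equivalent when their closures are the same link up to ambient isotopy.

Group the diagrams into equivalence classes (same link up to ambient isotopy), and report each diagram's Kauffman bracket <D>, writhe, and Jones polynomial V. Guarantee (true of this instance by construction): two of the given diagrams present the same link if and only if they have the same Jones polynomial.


classes: {D1} | {D2, D3, D4, D5}
V(D1) = -t^(3/2) - t^(7/2) + t^(9/2) - t^(11/2)  [11 crossings, <D> = A^-7 - A^-3 + A + A^9, w = +5]
D2 (bracket A^-7 + A^-3 + A - A^9; 9 crossings at w = -3): V = t^(-9/2) - t^(-5/2) - t^(-3/2) - t^(-1/2)
V(D3) = t^(-9/2) - t^(-5/2) - t^(-3/2) - t^(-1/2)  [11 crossings, <D> = A^-7 + A^-3 + A - A^9, w = -3]
D4 (bracket A^-13 + A^-9 + A^-5 - A^3; 9 crossings at w = -5): V = t^(-9/2) - t^(-5/2) - t^(-3/2) - t^(-1/2)
D5 (bracket A^-1 + A^3 + A^7 - A^15; 9 crossings at w = -1): V = t^(-9/2) - t^(-5/2) - t^(-3/2) - t^(-1/2)
note: V(t) takes 2 values over 5 diagrams, fixing the grouping


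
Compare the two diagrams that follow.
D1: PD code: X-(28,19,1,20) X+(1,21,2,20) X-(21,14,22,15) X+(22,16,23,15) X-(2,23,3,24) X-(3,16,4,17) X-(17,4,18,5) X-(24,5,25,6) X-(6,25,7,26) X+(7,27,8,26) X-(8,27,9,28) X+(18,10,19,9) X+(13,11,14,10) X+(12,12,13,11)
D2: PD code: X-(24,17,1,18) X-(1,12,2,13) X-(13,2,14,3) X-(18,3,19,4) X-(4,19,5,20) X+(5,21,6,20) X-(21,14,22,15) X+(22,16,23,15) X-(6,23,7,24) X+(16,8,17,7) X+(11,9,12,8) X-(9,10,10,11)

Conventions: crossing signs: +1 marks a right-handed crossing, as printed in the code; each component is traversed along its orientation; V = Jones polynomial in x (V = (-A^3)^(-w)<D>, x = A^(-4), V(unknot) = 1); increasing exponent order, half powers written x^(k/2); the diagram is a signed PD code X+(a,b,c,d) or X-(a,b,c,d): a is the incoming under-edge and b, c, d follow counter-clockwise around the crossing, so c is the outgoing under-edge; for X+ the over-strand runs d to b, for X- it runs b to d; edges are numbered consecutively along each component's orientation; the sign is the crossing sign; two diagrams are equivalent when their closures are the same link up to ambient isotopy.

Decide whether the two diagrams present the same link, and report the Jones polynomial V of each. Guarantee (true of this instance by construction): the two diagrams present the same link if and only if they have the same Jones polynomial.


same link: yes
V(D1) = -x^-6 + x^-5 - x^-4 + 2x^-3 - x^-2 + x^-1  [14 crossings, <D> = A^-2 - A^2 + 2A^6 - A^10 + A^14 - A^18, w = -2]
V(D2) = -x^-6 + x^-5 - x^-4 + 2x^-3 - x^-2 + x^-1  (w -4, c 12, <D> = A^-8 - A^-4 + 2 - A^4 + A^8 - A^12)
note: from 14 to 12 crossings by R-moves: one link, two diagrams


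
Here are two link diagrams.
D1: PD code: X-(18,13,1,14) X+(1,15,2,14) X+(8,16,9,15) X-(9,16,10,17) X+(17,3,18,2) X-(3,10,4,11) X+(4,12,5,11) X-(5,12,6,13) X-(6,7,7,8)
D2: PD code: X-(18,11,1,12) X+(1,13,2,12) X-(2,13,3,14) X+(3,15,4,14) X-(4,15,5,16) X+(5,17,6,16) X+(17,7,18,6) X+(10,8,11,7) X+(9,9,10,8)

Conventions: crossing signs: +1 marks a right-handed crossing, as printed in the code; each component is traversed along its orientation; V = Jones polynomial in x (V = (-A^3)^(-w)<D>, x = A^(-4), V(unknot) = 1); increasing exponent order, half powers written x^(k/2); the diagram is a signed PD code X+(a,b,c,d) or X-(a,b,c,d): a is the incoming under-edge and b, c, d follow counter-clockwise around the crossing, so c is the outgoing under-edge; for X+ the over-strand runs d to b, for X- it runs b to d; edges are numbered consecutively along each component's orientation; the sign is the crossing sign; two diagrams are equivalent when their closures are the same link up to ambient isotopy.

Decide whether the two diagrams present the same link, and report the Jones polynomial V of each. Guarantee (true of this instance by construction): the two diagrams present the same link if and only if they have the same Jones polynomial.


equivalent: yes
D1 (bracket -A^-3; 9 crossings at w = -1): V = 1
V(D2) = 1  (w +3, c 9, <D> = -A^9)
key observation: Reidemeister moves carry D1 (9 crossings) to D2 (9)


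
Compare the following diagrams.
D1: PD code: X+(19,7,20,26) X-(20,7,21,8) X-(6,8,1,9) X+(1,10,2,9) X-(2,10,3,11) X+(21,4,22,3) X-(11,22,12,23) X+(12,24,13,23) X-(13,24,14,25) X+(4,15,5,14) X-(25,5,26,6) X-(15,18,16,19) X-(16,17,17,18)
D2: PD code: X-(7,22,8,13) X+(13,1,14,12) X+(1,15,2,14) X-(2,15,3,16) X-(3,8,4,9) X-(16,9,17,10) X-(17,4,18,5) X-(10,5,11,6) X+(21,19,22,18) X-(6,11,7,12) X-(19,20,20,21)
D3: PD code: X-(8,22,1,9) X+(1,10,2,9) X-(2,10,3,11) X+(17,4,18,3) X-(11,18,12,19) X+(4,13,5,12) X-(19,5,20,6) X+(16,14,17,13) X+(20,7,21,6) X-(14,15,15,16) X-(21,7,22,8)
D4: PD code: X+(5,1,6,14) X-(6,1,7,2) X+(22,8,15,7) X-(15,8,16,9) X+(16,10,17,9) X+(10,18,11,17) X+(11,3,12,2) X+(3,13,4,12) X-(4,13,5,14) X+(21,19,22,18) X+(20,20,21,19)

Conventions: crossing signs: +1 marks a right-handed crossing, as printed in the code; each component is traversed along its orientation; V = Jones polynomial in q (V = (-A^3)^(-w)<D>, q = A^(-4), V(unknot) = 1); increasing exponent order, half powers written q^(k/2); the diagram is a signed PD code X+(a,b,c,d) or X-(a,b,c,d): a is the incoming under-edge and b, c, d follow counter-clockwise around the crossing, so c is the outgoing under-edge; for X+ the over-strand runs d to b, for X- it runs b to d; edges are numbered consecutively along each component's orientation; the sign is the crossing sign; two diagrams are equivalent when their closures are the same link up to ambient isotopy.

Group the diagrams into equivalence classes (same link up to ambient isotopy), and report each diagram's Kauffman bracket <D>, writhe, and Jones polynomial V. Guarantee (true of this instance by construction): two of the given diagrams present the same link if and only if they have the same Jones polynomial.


equivalence classes: {D1, D3} | {D2} | {D4}
D1 (bracket A^-15 - A^-11 + 2A^-7 - A^-3 + 2A - A^5; 13 crossings at w = -3): V = q^(-7/2) - 2q^(-5/2) + q^(-3/2) - 2q^(-1/2) + q^(1/2) - q^(3/2)
D2 (bracket A^-9 + 2A^-1 - A^3 + A^7 - A^11; 11 crossings at w = -5): V = q^(-13/2) - q^(-11/2) + q^(-9/2) - 2q^(-7/2) - q^(-3/2)
V(D3) = q^(-7/2) - 2q^(-5/2) + q^(-3/2) - 2q^(-1/2) + q^(1/2) - q^(3/2)  (w -1, c 11, <D> = A^-9 - A^-5 + 2A^-1 - A^3 + 2A^7 - A^11)
V(D4) = -q^(1/2) - q^(5/2)  [11 crossings, <D> = A^5 + A^13, w = +5]
key observation: 3 values of V(q) split the 4 diagrams


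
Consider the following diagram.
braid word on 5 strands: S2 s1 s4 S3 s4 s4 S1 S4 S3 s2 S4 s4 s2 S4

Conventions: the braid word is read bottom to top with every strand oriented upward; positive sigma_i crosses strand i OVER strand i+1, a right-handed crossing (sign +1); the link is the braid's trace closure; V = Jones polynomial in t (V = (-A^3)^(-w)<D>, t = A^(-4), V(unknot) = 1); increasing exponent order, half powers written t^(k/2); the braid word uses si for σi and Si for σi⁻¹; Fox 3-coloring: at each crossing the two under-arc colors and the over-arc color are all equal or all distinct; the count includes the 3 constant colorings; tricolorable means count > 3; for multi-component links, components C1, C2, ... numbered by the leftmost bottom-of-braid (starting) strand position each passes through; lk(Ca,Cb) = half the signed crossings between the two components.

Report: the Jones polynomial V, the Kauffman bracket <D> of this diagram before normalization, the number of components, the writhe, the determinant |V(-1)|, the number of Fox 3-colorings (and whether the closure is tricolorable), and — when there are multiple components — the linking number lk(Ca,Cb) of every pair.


V(t) = t^-3 + t^-2 + t^-1 + 1
bracket: 1 + A^4 + A^8 + A^12, w = 0
3 components, writhe 0, over 14 crossings
lk(C1,C2) = 0
linking number lk(C1,C3) = 0
lk(C2,C3): -1
det 0, colorings 9 of 3^15 — tricolorable
observation: det 0 = |V(-1)|; divisible by 3, so tricolorable


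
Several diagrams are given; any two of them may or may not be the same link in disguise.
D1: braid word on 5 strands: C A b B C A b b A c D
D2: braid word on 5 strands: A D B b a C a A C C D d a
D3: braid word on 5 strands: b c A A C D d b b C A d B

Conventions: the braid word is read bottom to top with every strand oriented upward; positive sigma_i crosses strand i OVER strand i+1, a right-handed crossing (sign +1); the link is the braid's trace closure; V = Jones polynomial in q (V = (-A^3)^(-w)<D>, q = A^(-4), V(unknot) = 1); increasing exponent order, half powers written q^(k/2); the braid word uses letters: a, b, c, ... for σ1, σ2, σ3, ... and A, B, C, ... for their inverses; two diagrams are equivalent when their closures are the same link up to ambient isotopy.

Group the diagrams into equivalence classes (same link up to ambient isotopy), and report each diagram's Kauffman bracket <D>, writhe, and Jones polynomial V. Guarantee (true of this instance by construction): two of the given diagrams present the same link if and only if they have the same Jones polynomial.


grouping into links: {D1, D3} | {D2}
V(D1) = q^(-7/2) - q^(-5/2) + q^(-3/2) - 2q^(-1/2) - q^(3/2)  (w -3, c 11, <D> = A^-15 + 2A^-7 - A^-3 + A - A^5)
V(D2) = q^(-9/2) - q^(-5/2) - q^(-3/2) - q^(-1/2)  (w -3, c 13, <D> = A^-7 + A^-3 + A - A^9)
V(D3) = q^(-7/2) - q^(-5/2) + q^(-3/2) - 2q^(-1/2) - q^(3/2)  (w -1, c 13, <D> = A^-9 + 2A^-1 - A^3 + A^7 - A^11)
key observation: comparing 3 Jones polynomials yields 2 groups


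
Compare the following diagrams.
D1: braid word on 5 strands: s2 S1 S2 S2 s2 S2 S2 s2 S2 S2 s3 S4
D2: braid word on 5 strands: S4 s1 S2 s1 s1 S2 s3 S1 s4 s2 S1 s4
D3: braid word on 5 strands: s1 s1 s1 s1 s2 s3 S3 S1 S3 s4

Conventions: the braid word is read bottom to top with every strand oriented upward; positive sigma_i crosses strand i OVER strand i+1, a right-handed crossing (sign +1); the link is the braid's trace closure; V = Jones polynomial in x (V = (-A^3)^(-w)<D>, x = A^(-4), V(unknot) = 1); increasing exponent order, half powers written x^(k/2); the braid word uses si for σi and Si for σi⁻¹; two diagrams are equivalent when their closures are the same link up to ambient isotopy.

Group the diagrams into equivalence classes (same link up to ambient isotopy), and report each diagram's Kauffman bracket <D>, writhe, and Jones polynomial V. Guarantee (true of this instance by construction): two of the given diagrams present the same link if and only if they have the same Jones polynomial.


equivalence classes: {D1} | {D2} | {D3}
D1 (bracket A^-8 + 1 - A^4; 12 crossings at w = -4): V = -x^-4 + x^-3 + x^-1
V(D2) = 1  [12 crossings, <D> = A^6, w = +2]
V(D3) = x + x^3 - x^4  (w +4, c 10, <D> = -A^-4 + 1 + A^8)
observation: V(x) takes 3 values over 3 diagrams, fixing the grouping


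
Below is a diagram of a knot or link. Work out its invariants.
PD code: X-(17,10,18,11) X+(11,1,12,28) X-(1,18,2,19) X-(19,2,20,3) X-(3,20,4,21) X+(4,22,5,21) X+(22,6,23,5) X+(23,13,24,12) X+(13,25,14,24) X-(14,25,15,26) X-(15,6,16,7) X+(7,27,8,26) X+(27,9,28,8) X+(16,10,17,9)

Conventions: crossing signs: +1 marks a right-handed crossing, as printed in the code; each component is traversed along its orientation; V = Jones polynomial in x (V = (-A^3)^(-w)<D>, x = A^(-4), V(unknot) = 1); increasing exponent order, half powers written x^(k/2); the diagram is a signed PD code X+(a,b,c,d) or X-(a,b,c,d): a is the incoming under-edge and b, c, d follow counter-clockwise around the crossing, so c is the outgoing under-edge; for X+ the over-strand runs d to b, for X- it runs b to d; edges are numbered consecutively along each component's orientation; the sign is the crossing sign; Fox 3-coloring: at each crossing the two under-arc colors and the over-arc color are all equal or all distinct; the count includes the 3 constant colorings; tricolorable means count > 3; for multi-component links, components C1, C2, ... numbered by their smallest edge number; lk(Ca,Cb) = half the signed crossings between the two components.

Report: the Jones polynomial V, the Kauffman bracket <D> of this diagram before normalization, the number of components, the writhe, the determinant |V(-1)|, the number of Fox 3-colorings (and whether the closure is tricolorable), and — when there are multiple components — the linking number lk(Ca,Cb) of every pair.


V(x) = x^-1 - 1 + 2x - 2x^2 + 2x^3 - 2x^4 + x^5
bracket: A^-14 - 2A^-10 + 2A^-6 - 2A^-2 + 2A^2 - A^6 + A^10, w = +2
1 component, writhe +2, over 14 crossings
det 11, colorings 3 of 3^14 — not tricolorable
observation: |V(-1)| = 11: so not tricolorable, since 3 does not divide 11


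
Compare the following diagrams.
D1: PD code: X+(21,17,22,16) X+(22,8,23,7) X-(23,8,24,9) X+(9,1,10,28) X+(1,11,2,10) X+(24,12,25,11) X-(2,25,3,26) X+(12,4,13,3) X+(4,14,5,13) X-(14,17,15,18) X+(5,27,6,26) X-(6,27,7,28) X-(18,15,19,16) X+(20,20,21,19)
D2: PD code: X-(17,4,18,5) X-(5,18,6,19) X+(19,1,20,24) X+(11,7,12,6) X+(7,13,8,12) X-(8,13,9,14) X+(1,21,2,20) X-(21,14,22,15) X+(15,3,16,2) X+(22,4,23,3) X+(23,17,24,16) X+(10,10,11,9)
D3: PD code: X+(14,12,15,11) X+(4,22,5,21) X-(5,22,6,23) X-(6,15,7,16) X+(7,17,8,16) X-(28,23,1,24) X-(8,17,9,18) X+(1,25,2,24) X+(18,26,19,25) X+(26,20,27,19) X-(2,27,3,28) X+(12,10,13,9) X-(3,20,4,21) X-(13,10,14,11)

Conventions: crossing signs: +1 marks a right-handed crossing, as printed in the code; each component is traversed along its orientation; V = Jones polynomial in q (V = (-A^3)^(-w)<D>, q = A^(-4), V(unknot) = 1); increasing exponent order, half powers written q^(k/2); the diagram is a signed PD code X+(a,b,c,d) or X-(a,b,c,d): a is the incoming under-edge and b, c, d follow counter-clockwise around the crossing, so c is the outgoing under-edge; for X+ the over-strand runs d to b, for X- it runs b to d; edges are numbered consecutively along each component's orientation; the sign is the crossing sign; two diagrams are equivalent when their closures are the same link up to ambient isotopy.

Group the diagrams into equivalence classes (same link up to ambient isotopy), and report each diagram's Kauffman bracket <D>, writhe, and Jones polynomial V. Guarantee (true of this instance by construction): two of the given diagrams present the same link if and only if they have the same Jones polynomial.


classes: {D1} | {D2} | {D3}
V(D1) = q - q^2 + 2q^3 - q^4 + q^5 - q^6  [14 crossings, <D> = -A^-12 + A^-8 - A^-4 + 2 - A^4 + A^8, w = +4]
V(D2) = q + q^3 - q^4  [12 crossings, <D> = -A^-4 + 1 + A^8, w = +4]
V(D3) = 1  [14 crossings, <D> = 1, w = 0]
note: 3 classes among 3 diagrams; unequal V(q) rules out equality


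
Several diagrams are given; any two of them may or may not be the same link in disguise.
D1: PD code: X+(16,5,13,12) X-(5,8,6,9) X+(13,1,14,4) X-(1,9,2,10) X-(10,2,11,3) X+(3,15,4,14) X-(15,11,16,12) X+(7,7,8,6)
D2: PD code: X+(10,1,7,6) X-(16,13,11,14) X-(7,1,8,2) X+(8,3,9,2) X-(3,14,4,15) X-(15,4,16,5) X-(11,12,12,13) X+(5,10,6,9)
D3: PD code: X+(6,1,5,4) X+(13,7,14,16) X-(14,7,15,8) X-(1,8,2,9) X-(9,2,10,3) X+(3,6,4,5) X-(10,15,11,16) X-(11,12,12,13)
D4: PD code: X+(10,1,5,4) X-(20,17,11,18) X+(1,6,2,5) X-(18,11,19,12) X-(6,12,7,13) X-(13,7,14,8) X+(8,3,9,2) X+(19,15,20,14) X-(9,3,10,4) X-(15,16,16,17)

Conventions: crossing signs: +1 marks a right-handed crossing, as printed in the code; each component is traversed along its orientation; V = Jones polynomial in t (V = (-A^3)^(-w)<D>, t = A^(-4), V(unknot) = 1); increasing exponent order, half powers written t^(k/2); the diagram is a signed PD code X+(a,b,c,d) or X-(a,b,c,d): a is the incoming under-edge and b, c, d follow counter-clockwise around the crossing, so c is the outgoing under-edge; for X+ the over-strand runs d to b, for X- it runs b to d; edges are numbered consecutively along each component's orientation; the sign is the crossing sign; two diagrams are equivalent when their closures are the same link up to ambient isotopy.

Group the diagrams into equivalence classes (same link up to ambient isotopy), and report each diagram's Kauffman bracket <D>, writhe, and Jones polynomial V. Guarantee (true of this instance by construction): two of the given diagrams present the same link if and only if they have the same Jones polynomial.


grouping into links: {D1, D2, D3, D4}
V(D1) = t^-2 + 2 + t^2  (w 0, c 8, <D> = A^-8 + 2 + A^8)
V(D2) = t^-2 + 2 + t^2  [8 crossings, <D> = A^-14 + 2A^-6 + A^2, w = -2]
V(D3) = t^-2 + 2 + t^2  (w -2, c 8, <D> = A^-14 + 2A^-6 + A^2)
V(D4) = t^-2 + 2 + t^2  (w -2, c 10, <D> = A^-14 + 2A^-6 + A^2)
why: one V(t) for all 4 diagrams — one class (guaranteed)


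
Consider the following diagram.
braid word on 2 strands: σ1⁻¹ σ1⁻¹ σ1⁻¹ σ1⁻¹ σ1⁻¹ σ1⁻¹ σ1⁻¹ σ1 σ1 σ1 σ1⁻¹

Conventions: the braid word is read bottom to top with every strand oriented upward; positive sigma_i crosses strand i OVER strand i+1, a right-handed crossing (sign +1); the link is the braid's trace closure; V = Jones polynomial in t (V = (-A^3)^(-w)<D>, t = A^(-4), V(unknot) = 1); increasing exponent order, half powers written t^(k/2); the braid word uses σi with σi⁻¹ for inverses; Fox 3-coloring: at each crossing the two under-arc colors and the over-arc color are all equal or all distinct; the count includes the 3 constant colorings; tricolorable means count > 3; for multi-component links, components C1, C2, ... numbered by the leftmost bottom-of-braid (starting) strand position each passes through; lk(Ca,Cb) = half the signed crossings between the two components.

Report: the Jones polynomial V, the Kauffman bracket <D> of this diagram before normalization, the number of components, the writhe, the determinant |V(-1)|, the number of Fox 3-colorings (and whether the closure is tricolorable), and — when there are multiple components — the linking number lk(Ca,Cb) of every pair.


V(t) = -t^-7 + t^-6 - t^-5 + t^-4 + t^-2
bracket: -A^-7 - A + A^5 - A^9 + A^13, w = -5
1 component, writhe -5, over 11 crossings
det 5, colorings 3 of 3^11 — not tricolorable
observation: one generator, power 5: the (2,5) torus pattern


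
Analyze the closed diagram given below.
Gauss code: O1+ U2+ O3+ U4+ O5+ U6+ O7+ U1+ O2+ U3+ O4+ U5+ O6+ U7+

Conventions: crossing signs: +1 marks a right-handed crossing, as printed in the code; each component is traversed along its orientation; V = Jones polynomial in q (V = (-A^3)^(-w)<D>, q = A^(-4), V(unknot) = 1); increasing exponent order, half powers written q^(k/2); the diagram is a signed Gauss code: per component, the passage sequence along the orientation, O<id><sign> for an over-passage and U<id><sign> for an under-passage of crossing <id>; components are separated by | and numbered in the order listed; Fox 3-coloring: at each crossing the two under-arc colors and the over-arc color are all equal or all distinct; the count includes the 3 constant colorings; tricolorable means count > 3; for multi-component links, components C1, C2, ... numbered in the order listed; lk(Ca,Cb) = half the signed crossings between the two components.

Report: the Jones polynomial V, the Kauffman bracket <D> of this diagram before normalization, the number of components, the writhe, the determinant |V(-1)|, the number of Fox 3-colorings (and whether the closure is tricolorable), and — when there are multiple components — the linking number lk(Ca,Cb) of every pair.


V(q) = q^3 + q^5 - q^6 + q^7 - q^8 + q^9 - q^10
bracket: A^-19 - A^-15 + A^-11 - A^-7 + A^-3 - A - A^9, w = +7
1 component, writhe +7, over 7 crossings
det 7, colorings 3 of 3^7 — not tricolorable
observation: det 7 = |V(-1)|; not divisible by 3, so not tricolorable


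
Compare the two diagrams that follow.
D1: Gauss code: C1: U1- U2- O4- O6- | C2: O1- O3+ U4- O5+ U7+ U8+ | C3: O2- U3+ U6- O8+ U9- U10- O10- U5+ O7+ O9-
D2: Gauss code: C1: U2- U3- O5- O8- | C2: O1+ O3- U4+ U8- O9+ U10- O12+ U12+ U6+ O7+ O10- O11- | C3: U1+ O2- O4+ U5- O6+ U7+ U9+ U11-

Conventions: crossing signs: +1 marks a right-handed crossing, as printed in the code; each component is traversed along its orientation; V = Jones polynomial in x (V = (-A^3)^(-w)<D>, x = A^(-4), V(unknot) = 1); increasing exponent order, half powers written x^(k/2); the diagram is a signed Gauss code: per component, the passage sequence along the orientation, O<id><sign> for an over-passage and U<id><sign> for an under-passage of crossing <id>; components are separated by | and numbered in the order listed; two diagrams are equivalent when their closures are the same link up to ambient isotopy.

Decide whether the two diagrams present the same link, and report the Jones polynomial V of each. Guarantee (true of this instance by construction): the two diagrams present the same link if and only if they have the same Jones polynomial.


equivalent: yes
V(D1) = x^-4 - x^-3 + 2x^-2 - 2x^-1 + 3 - x + 2x^2  (w -2, c 10, <D> = 2A^-14 - A^-10 + 3A^-6 - 2A^-2 + 2A^2 - A^6 + A^10)
V(D2) = x^-4 - x^-3 + 2x^-2 - 2x^-1 + 3 - x + 2x^2  [12 crossings, <D> = 2A^-8 - A^-4 + 3 - 2A^4 + 2A^8 - A^12 + A^16, w = 0]
key observation: from 10 to 12 crossings by R-moves: one link, two diagrams


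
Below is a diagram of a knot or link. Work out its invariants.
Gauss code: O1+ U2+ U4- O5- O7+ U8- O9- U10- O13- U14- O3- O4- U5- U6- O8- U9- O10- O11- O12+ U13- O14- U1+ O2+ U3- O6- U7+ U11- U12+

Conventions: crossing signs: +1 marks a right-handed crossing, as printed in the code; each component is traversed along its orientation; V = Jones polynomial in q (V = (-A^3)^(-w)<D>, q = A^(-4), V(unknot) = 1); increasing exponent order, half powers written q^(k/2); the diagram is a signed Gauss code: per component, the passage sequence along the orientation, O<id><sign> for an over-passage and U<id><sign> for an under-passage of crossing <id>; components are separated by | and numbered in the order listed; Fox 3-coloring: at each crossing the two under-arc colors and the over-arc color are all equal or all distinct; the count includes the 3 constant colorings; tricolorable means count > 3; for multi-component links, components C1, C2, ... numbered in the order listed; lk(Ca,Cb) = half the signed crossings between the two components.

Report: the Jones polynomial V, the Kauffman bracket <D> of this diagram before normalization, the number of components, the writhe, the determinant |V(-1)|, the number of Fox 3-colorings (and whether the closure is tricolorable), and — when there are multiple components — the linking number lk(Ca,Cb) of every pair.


Jones polynomial: V(q) = -q^-11 + q^-10 - 2q^-9 + 3q^-8 - 4q^-7 + 5q^-6 - 4q^-5 + 4q^-4 - 2q^-3 + 2q^-2 - q^-1
<D> = -A^-14 + 2A^-10 - 2A^-6 + 4A^-2 - 4A^2 + 5A^6 - 4A^10 + 3A^14 - 2A^18 + A^22 - A^26; writhe -6
components 1, writhe -6 (14 crossings)
3-colorings: 3 of 3^14, det 29 — not tricolorable
note: w = -6 (over 14 crossings) is diagram-only; (-A^3)^(6) removes it from V


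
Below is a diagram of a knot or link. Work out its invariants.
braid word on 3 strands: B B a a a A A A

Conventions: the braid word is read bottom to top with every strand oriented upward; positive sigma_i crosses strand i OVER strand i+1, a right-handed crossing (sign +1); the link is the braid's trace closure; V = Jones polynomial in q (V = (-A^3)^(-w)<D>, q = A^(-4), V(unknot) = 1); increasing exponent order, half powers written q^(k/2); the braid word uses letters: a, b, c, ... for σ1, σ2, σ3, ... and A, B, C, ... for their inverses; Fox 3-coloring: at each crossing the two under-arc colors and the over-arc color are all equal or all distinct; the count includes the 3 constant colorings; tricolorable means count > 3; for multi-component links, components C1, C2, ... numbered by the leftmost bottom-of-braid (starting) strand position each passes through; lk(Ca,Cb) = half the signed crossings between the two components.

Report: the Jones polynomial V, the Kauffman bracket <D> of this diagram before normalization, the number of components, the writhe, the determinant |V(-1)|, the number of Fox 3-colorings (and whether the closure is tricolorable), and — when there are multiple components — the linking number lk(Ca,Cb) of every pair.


V = q^-3 + q^-2 + q^-1 + 1
<D> = A^-6 + A^-2 + A^2 + A^6 (w = -2)
3 components over 8 crossings, w = -2
lk(C1,C2): 0
lk(C1,C3) = 0
linking number lk(C2,C3) = -1
9 Fox colorings among 3^8, |V(-1)| = 0: tricolorable
why: free reduction leaves σ2⁻¹ σ2⁻¹ of the original 8 letters


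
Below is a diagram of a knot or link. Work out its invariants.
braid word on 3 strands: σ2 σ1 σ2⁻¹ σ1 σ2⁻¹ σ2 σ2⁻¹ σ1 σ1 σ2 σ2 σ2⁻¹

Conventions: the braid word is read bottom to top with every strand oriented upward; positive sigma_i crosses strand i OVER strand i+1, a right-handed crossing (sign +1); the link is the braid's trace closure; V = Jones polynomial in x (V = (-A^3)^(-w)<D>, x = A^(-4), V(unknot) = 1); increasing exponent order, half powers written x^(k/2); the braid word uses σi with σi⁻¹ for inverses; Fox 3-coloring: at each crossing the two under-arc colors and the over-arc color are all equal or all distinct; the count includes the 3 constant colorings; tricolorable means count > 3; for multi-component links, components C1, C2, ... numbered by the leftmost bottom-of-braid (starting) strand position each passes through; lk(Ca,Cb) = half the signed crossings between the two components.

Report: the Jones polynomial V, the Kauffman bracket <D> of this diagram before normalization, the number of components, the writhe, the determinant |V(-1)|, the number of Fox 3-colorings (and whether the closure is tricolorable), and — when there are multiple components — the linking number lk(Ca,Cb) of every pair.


Jones polynomial: V(x) = 2x - 2x^2 + 3x^3 - 3x^4 + 2x^5 - 2x^6 + x^7
<D> = A^-16 - 2A^-12 + 2A^-8 - 3A^-4 + 3 - 2A^4 + 2A^8; writhe +4
components 1, writhe +4 (12 crossings)
3-colorings: 9 of 3^12, det 15 — tricolorable
note: free reduction leaves σ2 σ1 σ2⁻¹ σ1 σ2⁻¹ σ1 σ1 σ2 of the original 12 letters


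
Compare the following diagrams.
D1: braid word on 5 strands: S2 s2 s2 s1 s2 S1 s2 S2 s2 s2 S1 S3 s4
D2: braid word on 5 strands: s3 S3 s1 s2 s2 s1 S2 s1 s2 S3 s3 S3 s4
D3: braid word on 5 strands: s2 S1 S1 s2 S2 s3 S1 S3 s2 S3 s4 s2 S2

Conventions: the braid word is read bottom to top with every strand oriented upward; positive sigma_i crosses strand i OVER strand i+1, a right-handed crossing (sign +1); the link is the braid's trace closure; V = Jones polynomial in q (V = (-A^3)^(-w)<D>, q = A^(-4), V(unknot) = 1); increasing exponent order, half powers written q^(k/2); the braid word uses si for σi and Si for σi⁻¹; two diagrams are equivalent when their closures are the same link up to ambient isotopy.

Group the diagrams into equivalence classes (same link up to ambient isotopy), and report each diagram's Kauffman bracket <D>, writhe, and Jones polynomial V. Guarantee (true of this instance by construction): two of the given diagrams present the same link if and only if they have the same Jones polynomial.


grouping into links: {D1} | {D2} | {D3}
V(D1) = -q^(1/2) - q^(3/2) - q^(5/2) + q^(9/2)  (w +3, c 13, <D> = -A^-9 + A^-1 + A^3 + A^7)
V(D2) = -q^(3/2) - 2q^(7/2) + q^(9/2) - q^(11/2) + q^(13/2)  (w +5, c 13, <D> = -A^-11 + A^-7 - A^-3 + 2A + A^9)
D3 (bracket A^-9 + 2A^-1 - A^3 + A^7 - A^11; 13 crossings at w = -1): V = q^(-7/2) - q^(-5/2) + q^(-3/2) - 2q^(-1/2) - q^(3/2)
why: 3 classes among 3 diagrams; unequal V(q) rules out equality


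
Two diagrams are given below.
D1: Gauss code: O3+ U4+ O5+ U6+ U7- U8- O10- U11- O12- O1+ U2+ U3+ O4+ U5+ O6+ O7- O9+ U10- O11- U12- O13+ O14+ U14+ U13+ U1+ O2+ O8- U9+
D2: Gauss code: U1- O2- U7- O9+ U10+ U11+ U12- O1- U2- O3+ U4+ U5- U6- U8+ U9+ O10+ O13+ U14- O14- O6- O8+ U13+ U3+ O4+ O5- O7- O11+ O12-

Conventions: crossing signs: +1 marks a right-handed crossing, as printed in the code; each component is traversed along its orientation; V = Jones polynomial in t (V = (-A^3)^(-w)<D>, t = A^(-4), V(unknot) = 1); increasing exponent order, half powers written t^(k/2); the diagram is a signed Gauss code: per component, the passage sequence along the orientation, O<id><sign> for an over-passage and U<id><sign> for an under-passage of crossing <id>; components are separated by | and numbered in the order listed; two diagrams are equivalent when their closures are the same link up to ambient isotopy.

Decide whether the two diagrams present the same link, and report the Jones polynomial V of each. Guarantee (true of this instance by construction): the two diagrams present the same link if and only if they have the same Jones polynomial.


same link: no
V(D1) = t^-1 - 1 + 2t - 2t^2 + 2t^3 - 2t^4 + t^5  [14 crossings, <D> = A^-8 - 2A^-4 + 2 - 2A^4 + 2A^8 - A^12 + A^16, w = +4]
V(D2) = -t^-3 + 2t^-2 - 2t^-1 + 3 - 2t + 2t^2 - t^3  [14 crossings, <D> = -A^-12 + 2A^-8 - 2A^-4 + 3 - 2A^4 + 2A^8 - A^12, w = 0]
insight: 2 classes among 2 diagrams; unequal V(t) rules out equality
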